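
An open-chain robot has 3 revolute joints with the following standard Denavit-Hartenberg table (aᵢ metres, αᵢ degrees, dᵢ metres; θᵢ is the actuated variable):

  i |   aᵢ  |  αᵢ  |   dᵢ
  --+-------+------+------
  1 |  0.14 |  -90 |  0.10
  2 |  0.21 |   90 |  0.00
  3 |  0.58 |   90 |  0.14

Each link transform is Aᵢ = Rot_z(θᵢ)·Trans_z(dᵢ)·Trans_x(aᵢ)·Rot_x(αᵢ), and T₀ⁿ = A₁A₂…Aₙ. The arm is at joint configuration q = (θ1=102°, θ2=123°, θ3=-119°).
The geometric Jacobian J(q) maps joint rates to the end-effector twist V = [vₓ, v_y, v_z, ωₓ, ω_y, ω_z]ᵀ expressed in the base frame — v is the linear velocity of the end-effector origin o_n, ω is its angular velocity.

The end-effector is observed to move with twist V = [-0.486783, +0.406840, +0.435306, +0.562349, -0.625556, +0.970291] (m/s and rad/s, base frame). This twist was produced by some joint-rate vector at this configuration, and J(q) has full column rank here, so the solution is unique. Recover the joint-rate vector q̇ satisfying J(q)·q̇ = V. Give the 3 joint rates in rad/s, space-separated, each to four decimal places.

o_n = [0.4346, 0.3952, 0.0835]
J₁: ẑ×o_n = [-0.3952, 0.4346, 0.0000], ω = ẑ
J2: z=[-0.9781, -0.2079, 0.0000] o=[-0.0291, 0.1369, 0.1000] → [0.0034, -0.0162, -0.1562, -0.9781, -0.2079, 0.0000]
J3: z=[-0.1744, 0.8203, -0.5446] o=[-0.0053, 0.0251, -0.0761] → [0.3325, -0.2118, -0.4254, -0.1744, 0.8203, -0.5446]
q̇ = J⁺·V = [0.4970, -0.4200, -0.8690]

0.4970 -0.4200 -0.8690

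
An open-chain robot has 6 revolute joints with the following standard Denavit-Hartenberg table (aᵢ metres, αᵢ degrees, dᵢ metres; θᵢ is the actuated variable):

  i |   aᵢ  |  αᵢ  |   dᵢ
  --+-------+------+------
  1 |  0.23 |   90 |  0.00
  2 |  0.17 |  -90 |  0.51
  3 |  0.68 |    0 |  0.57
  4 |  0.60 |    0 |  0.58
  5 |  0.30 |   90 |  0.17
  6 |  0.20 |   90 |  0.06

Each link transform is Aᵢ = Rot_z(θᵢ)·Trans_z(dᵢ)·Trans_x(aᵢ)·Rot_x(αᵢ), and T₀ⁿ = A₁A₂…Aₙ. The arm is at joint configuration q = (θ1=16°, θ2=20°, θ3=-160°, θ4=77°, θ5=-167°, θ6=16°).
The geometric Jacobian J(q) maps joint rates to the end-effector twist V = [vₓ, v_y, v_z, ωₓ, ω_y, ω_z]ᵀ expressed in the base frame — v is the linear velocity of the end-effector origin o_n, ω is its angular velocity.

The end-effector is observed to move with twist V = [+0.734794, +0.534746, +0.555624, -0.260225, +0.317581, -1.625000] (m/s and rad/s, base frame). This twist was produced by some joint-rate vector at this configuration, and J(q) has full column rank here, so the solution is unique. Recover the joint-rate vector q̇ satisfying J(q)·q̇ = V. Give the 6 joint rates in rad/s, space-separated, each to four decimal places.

o_n = [-0.4541, -1.0197, 1.1185]
J₁: ẑ×o_n = [1.0197, -0.4541, 0.0000], ω = ẑ
J2: z=[0.2756, -0.9613, 0.0000] o=[0.2211, 0.0634, 0.0000] → [-1.0752, -0.3083, -0.9475, 0.2756, -0.9613, 0.0000]
J3: z=[-0.3288, -0.0943, 0.9397] o=[0.5152, -0.3828, 0.0581] → [0.4985, -0.5622, 0.1180, -0.3288, -0.0943, 0.9397]
J4: z=[-0.3288, -0.0943, 0.9397] o=[-0.1853, -0.8256, 0.3752] → [0.1123, -0.0082, 0.0385, -0.3288, -0.0943, 0.9397]
J5: z=[-0.3288, -0.0943, 0.9397] o=[-0.1458, -1.4338, 0.9453] → [-0.4055, -0.2328, -0.1652, -0.3288, -0.0943, 0.9397]
J6: z=[0.7545, 0.5722, 0.3214] o=[-0.3720, -1.2054, 1.0699] → [-0.0319, -0.0630, 0.1871, 0.7545, 0.5722, 0.3214]
q̇ = J⁺·V = [-0.1760, -0.6130, -0.0650, -0.4590, -0.7820, -0.6900]

-0.1760 -0.6130 -0.0650 -0.4590 -0.7820 -0.6900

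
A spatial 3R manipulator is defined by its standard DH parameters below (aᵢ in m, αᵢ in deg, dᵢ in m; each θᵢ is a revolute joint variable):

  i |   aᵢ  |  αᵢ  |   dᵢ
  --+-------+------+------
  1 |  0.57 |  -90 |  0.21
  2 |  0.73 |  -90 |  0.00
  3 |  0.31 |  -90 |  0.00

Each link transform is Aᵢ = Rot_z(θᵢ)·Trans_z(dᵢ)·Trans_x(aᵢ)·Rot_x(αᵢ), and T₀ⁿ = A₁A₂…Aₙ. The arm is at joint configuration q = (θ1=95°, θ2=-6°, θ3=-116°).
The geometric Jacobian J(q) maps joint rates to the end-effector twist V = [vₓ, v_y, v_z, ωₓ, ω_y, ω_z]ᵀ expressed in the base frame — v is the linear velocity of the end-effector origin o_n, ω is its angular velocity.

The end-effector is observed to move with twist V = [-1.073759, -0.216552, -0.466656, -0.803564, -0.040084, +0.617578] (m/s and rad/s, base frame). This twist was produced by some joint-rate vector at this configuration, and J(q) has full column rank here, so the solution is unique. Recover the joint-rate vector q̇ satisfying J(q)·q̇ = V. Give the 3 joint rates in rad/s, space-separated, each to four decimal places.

o_n = [-0.3787, 1.1321, 0.2721]
J₁: ẑ×o_n = [-1.1321, -0.3787, 0.0000], ω = ẑ
J2: z=[-0.9962, -0.0872, 0.0000] o=[-0.0497, 0.5678, 0.2100] → [-0.0054, 0.0619, -0.5909, -0.9962, -0.0872, 0.0000]
J3: z=[-0.0091, 0.1041, -0.9945] o=[-0.1130, 1.2911, 0.2863] → [-0.1595, 0.2642, 0.0291, -0.0091, 0.1041, -0.9945]
q̇ = J⁺·V = [0.9040, 0.8040, 0.2880]

0.9040 0.8040 0.2880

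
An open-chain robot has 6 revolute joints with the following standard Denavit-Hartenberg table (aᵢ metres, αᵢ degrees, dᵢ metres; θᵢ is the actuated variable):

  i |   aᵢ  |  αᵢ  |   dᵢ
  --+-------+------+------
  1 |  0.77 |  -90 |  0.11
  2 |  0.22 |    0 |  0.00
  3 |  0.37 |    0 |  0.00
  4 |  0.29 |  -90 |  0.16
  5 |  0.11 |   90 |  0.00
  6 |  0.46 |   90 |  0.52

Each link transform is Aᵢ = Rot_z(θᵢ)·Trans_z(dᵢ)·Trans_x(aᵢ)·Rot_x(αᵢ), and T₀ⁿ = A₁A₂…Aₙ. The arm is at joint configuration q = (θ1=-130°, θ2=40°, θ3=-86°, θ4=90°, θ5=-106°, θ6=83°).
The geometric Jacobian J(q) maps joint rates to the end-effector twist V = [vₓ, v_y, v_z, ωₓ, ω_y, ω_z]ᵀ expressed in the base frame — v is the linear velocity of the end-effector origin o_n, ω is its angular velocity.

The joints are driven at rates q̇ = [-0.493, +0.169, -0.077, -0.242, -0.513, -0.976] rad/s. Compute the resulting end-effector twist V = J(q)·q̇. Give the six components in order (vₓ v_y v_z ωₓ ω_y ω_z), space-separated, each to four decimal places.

o_n = [-0.3114, -0.6453, 0.0839]
J₁: ẑ×o_n = [0.6453, -0.3114, 0.0000], ω = ẑ
J2: z=[0.7660, -0.6428, 0.0000] o=[-0.4949, -0.5899, 0.1100] → [0.0168, 0.0200, 0.0755, 0.7660, -0.6428, 0.0000]
J3: z=[0.7660, -0.6428, 0.0000] o=[-0.6033, -0.7190, -0.0314] → [-0.0741, -0.0883, 0.2440, 0.7660, -0.6428, 0.0000]
J4: z=[0.7660, -0.6428, 0.0000] o=[-0.7685, -0.9158, 0.2347] → [0.0970, 0.1156, 0.5010, 0.7660, -0.6428, 0.0000]
J5: z=[0.4465, 0.5321, -0.7193] o=[-0.7800, -1.1785, 0.0333] → [0.4104, -0.3597, -0.0113, 0.4465, 0.5321, -0.7193]
J6: z=[0.2333, 0.7069, 0.6677] o=[-0.6850, -1.2298, 0.0544] → [-0.3694, 0.2426, -0.1277, 0.2333, 0.7069, 0.6677]
V = J·q̇ = [-0.1831, 0.0835, 0.0032, -0.5717, -0.8665, -0.7757]

-0.1831 0.0835 0.0032 -0.5717 -0.8665 -0.7757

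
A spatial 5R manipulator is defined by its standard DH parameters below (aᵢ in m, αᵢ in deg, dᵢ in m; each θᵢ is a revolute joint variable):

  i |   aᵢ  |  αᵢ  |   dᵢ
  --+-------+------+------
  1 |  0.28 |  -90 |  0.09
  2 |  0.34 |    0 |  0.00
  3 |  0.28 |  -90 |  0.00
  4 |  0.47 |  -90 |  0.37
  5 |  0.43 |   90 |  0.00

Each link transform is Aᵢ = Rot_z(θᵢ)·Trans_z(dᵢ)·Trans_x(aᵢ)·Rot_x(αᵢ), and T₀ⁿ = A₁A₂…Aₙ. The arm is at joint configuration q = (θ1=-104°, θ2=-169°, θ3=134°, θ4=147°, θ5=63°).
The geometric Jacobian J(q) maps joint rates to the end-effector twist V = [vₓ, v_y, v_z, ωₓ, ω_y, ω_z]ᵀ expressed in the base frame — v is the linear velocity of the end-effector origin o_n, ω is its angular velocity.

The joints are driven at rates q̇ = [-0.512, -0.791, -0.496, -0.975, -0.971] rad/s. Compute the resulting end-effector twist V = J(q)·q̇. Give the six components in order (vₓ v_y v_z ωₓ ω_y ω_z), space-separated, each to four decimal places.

o_n = [-0.2816, 0.3680, 0.0062]
J₁: ẑ×o_n = [-0.3680, -0.2816, 0.0000], ω = ẑ
J2: z=[0.9703, -0.2419, 0.0000] o=[-0.0677, -0.2717, 0.0900] → [0.0203, 0.0813, 0.5689, 0.9703, -0.2419, 0.0000]
J3: z=[0.9703, -0.2419, 0.0000] o=[0.0130, 0.0522, 0.1549] → [0.0360, 0.1442, 0.2352, 0.9703, -0.2419, 0.0000]
J4: z=[-0.1388, -0.5565, -0.8192] o=[-0.0425, -0.1704, 0.3155] → [0.6131, 0.1530, -0.2078, -0.1388, -0.5565, -0.8192]
J5: z=[0.9217, 0.2300, -0.3124] o=[-0.2641, -0.0011, -0.2137] → [0.1659, -0.1972, 0.3442, 0.9217, 0.2300, -0.3124]
V = J·q̇ = [-0.6043, 0.0507, -0.6983, -2.0084, 0.6307, 0.5900]

-0.6043 0.0507 -0.6983 -2.0084 0.6307 0.5900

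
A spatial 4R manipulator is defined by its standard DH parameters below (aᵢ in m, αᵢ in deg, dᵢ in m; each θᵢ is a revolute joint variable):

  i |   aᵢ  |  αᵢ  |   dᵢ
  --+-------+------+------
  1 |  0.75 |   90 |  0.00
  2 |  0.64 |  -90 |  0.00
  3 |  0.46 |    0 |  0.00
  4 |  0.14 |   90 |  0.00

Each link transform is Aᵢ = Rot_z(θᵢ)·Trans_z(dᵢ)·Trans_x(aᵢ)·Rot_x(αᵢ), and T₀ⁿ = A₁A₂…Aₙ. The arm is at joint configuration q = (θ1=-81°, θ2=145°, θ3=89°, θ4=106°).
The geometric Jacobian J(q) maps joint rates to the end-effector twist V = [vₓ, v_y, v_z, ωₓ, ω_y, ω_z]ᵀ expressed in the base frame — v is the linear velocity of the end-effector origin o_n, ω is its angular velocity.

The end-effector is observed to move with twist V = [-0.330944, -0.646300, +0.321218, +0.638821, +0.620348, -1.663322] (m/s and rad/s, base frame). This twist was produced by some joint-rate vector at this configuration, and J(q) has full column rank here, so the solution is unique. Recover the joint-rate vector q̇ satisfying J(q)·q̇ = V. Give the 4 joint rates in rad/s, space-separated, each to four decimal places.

o_n = [0.4701, -0.2596, 0.2941]
J₁: ẑ×o_n = [0.2596, 0.4701, -0.0000], ω = ẑ
J2: z=[-0.9877, -0.1564, 0.0000] o=[0.1173, -0.7408, 0.0000] → [-0.0460, 0.2905, -0.4201, -0.9877, -0.1564, 0.0000]
J3: z=[-0.0897, 0.5665, -0.8192] o=[0.0353, -0.2230, 0.3671] → [-0.0713, -0.3627, -0.2430, -0.0897, 0.5665, -0.8192]
J4: z=[-0.0897, 0.5665, -0.8192] o=[0.4886, -0.1445, 0.3717] → [-0.1382, 0.0082, 0.0208, -0.0897, 0.5665, -0.8192]
q̇ = J⁺·V = [-0.9310, -0.7280, 0.0120, 0.8820]

-0.9310 -0.7280 0.0120 0.8820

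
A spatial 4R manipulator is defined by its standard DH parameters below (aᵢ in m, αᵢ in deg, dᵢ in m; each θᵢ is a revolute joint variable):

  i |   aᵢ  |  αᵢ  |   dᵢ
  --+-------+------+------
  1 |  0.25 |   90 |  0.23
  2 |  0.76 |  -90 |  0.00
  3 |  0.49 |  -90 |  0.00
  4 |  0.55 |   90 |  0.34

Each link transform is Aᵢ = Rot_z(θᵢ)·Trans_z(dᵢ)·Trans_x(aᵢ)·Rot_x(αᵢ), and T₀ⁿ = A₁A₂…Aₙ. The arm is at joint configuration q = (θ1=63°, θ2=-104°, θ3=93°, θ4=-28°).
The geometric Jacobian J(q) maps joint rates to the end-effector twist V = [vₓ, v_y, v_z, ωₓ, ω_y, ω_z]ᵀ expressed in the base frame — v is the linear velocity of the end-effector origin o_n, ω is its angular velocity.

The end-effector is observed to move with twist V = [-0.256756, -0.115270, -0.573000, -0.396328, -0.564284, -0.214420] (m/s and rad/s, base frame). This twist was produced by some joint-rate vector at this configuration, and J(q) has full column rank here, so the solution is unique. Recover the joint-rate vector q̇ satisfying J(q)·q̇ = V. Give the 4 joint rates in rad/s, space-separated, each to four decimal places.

o_n = [-0.6656, 0.8006, -0.1909]
J₁: ẑ×o_n = [-0.8006, -0.6656, 0.0000], ω = ẑ
J2: z=[0.8910, -0.4540, 0.0000] o=[0.1135, 0.2228, 0.2300] → [0.1911, 0.3750, 0.1612, 0.8910, -0.4540, 0.0000]
J3: z=[0.4405, 0.8645, -0.2419] o=[0.0300, 0.0589, -0.5074] → [0.4531, 0.0288, 0.9281, 0.4405, 0.8645, -0.2419]
J4: z=[0.1563, 0.1915, 0.9690] o=[-0.4032, 0.2866, -0.4825] → [-0.4422, -0.2999, 0.1306, 0.1563, 0.1915, 0.9690]
q̇ = J⁺·V = [0.5190, -0.0510, -0.4850, -0.8780]

0.5190 -0.0510 -0.4850 -0.8780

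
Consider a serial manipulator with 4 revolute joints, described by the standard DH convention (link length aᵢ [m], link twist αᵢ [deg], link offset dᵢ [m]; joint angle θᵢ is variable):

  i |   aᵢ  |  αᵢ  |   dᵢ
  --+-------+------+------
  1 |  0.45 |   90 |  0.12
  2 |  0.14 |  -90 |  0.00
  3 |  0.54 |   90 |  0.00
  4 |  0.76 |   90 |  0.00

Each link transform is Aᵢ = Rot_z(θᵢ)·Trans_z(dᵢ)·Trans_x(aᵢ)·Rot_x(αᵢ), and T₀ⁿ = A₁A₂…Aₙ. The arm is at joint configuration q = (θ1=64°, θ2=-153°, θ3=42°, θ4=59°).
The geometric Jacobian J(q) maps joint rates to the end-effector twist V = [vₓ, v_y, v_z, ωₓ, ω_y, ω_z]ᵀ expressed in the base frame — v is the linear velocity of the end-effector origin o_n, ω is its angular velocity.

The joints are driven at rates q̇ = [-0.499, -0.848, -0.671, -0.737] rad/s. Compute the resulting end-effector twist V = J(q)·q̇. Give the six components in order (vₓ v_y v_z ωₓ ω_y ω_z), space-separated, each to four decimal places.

o_n = [-0.5583, 0.2770, -0.8382]
J₁: ẑ×o_n = [-0.2770, -0.5583, 0.0000], ω = ẑ
J2: z=[0.8988, -0.4384, 0.0000] o=[0.1973, 0.4045, 0.1200] → [0.4201, 0.8613, -0.4457, 0.8988, -0.4384, 0.0000]
J3: z=[0.1990, 0.4080, -0.8910] o=[0.1426, 0.2923, 0.0564] → [-0.3787, 0.8026, 0.2829, 0.1990, 0.4080, -0.8910]
J4: z=[0.4066, -0.8616, -0.3038] o=[-0.3389, 0.1294, -0.1257] → [0.6588, 0.3563, -0.1290, 0.4066, -0.8616, -0.3038]
V = J·q̇ = [-0.4494, -1.2529, 0.2832, -1.1954, 0.7330, 0.3228]

-0.4494 -1.2529 0.2832 -1.1954 0.7330 0.3228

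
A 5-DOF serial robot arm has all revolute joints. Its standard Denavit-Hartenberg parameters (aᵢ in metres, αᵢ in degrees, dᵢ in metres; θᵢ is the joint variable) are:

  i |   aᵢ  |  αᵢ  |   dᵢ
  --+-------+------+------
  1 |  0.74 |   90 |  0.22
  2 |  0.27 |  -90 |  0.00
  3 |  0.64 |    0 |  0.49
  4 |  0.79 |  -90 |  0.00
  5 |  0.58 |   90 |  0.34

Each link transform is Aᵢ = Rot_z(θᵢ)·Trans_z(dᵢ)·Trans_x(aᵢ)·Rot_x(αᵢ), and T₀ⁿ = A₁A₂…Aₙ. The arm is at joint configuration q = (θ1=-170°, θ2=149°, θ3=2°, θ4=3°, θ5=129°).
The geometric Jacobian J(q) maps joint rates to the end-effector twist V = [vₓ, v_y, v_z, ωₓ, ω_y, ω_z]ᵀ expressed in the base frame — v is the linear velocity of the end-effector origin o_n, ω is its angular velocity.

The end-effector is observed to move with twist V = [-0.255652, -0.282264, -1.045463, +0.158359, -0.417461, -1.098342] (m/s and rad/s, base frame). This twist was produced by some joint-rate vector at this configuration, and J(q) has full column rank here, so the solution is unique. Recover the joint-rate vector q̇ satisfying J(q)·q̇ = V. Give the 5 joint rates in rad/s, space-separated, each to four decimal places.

o_n = [0.4605, -0.3230, 0.8576]
J₁: ẑ×o_n = [0.3230, 0.4605, -0.0000], ω = ẑ
J2: z=[-0.1736, 0.9848, 0.0000] o=[-0.7288, -0.1285, 0.2200] → [0.6279, 0.1107, -1.1374, -0.1736, 0.9848, 0.0000]
J3: z=[0.5072, 0.0894, -0.8572] o=[-0.5008, -0.0883, 0.3591] → [-0.1566, -1.0769, -0.2050, 0.5072, 0.0894, -0.8572]
J4: z=[0.5072, 0.0894, -0.8572] o=[0.2915, 0.0287, 0.2685] → [-0.2488, -0.4437, -0.1935, 0.5072, 0.0894, -0.8572]
J5: z=[0.0994, -0.9940, -0.0449] o=[0.9678, 0.0781, 0.6738] → [-0.2007, 0.0045, -0.5441, 0.0994, -0.9940, -0.0449]
q̇ = J⁺·V = [-0.8090, 0.4470, -0.2620, 0.5530, 0.8890]

-0.8090 0.4470 -0.2620 0.5530 0.8890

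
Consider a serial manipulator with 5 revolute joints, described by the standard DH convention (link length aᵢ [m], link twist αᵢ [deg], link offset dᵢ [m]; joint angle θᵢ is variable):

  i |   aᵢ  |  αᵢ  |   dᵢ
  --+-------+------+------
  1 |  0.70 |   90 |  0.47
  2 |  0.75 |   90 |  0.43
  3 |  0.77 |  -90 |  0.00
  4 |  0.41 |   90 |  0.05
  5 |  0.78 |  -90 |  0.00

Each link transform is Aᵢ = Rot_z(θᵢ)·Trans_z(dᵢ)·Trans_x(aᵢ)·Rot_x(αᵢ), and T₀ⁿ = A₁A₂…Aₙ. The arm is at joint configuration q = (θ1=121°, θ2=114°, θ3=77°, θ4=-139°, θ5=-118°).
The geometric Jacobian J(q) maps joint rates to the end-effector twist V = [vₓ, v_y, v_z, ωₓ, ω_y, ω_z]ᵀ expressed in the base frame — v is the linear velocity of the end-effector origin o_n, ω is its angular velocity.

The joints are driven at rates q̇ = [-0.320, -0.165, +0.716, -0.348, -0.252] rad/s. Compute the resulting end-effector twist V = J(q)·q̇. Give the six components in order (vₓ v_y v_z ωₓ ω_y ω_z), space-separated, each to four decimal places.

o_n = [0.8091, 0.6036, 1.8868]
J₁: ẑ×o_n = [-0.6036, 0.8091, 0.0000], ω = ẑ
J2: z=[0.8572, 0.5150, 0.0000] o=[-0.3605, 0.6000, 0.4700] → [0.7297, -1.2145, -0.5993, 0.8572, 0.5150, 0.0000]
J3: z=[-0.4705, 0.7831, 0.4067] o=[0.1652, 0.5600, 1.1552] → [0.5552, 0.6062, -0.5247, -0.4705, 0.7831, 0.4067]
J4: z=[-0.0113, 0.4556, -0.8901] o=[0.8446, 0.8860, 1.3134] → [0.0098, 0.0381, 0.0194, -0.0113, 0.4556, -0.8901]
J5: z=[-0.2238, -0.8688, -0.4418] o=[0.4444, 0.9884, 1.3147] → [-0.6671, -0.0331, 0.4029, -0.2238, -0.8688, -0.4418]
V = J·q̇ = [0.6350, 0.3706, -0.3851, -0.4180, 0.5361, 0.3923]

0.6350 0.3706 -0.3851 -0.4180 0.5361 0.3923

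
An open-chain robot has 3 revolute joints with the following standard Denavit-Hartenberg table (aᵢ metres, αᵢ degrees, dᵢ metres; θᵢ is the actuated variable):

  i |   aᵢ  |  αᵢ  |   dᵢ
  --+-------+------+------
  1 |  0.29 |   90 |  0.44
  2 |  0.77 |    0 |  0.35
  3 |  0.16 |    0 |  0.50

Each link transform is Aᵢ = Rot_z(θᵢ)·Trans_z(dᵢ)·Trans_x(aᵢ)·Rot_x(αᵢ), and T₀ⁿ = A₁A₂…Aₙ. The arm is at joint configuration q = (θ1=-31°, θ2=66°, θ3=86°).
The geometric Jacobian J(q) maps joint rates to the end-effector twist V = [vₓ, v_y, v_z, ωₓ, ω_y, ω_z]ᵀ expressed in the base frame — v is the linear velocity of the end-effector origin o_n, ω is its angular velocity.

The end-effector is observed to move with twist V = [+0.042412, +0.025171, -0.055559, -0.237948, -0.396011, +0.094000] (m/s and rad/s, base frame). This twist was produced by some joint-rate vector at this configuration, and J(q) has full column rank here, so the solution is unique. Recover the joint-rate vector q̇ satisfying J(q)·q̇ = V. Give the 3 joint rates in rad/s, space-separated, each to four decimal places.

o_n = [-0.0418, -0.9665, 1.2185]
J₁: ẑ×o_n = [0.9665, -0.0418, 0.0000], ω = ẑ
J2: z=[-0.5150, -0.8572, 0.0000] o=[0.2486, -0.1494, 0.4400] → [-0.6673, 0.4010, 0.1719, -0.5150, -0.8572, 0.0000]
J3: z=[-0.5150, -0.8572, 0.0000] o=[0.3368, -0.6107, 1.1434] → [-0.0644, 0.0387, -0.1413, -0.5150, -0.8572, 0.0000]
q̇ = J⁺·V = [0.0940, 0.0310, 0.4310]

0.0940 0.0310 0.4310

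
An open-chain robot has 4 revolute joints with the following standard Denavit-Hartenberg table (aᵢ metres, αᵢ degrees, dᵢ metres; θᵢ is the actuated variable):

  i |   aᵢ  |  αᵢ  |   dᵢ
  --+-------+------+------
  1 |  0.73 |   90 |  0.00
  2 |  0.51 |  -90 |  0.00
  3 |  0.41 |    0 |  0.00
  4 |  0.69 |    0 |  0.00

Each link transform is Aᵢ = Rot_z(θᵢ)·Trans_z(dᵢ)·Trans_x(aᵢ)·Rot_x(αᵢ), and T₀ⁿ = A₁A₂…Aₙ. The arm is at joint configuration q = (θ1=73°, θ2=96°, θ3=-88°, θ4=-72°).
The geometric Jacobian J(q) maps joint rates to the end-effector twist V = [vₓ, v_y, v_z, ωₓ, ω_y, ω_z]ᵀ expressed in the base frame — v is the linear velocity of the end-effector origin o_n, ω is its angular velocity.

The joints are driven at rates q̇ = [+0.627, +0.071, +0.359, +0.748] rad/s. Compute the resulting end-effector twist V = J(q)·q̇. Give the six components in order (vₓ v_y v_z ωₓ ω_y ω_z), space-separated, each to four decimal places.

o_n = [0.8348, 0.5217, -0.1234]
J₁: ẑ×o_n = [-0.5217, 0.8348, 0.0000], ω = ẑ
J2: z=[0.9563, -0.2924, 0.0000] o=[0.2134, 0.6981, 0.0000] → [0.0361, 0.1180, 0.0130, 0.9563, -0.2924, 0.0000]
J3: z=[-0.2908, -0.9511, -0.1045] o=[0.1978, 0.6471, 0.5072] → [0.5866, -0.2499, 0.6422, -0.2908, -0.9511, -0.1045]
J4: z=[-0.2908, -0.9511, -0.1045] o=[0.5893, 0.5259, 0.5214] → [0.6128, -0.2132, 0.2347, -0.2908, -0.9511, -0.1045]
V = J·q̇ = [0.3445, 0.2826, 0.4070, -0.2540, -1.0736, 0.5113]

0.3445 0.2826 0.4070 -0.2540 -1.0736 0.5113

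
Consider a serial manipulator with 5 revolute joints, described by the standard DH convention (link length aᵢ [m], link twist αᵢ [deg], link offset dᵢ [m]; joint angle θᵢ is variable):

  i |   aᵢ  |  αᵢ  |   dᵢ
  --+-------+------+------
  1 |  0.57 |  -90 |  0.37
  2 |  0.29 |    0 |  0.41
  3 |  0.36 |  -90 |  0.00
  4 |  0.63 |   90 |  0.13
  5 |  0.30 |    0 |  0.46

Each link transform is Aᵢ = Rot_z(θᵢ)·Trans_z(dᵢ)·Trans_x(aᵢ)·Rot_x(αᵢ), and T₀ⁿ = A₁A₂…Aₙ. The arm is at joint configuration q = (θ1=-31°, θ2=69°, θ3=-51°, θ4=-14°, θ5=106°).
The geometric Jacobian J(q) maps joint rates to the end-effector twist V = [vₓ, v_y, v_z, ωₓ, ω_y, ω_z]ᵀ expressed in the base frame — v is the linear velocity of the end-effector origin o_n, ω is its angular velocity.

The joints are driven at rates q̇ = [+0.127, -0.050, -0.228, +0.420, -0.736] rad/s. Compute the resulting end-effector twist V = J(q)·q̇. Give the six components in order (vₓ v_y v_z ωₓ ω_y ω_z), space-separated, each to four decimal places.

0.4259 -0.2111 -0.0212 -0.4771 -0.8708 -0.3275

o_n = [1.6118, 0.1851, -0.5396]
J₁: ẑ×o_n = [-0.1851, 1.6118, 0.0000], ω = ẑ
J2: z=[0.5150, 0.8572, 0.0000] o=[0.4886, -0.2936, 0.3700] → [-0.7797, 0.4685, -0.7162, 0.5150, 0.8572, 0.0000]
J3: z=[0.5150, 0.8572, 0.0000] o=[0.7888, 0.0043, 0.0993] → [-0.5476, 0.3290, -0.6123, 0.5150, 0.8572, 0.0000]
J4: z=[-0.2649, 0.1592, -0.9511] o=[1.0823, -0.1720, -0.0120] → [0.2556, -0.6433, -0.1788, -0.2649, 0.1592, -0.9511]
J5: z=[0.3025, 0.9502, 0.0748] o=[1.6247, -0.3201, -0.3245] → [-0.2421, 0.0641, 0.1651, 0.3025, 0.9502, 0.0748]
V = J·q̇ = [0.4259, -0.2111, -0.0212, -0.4771, -0.8708, -0.3275]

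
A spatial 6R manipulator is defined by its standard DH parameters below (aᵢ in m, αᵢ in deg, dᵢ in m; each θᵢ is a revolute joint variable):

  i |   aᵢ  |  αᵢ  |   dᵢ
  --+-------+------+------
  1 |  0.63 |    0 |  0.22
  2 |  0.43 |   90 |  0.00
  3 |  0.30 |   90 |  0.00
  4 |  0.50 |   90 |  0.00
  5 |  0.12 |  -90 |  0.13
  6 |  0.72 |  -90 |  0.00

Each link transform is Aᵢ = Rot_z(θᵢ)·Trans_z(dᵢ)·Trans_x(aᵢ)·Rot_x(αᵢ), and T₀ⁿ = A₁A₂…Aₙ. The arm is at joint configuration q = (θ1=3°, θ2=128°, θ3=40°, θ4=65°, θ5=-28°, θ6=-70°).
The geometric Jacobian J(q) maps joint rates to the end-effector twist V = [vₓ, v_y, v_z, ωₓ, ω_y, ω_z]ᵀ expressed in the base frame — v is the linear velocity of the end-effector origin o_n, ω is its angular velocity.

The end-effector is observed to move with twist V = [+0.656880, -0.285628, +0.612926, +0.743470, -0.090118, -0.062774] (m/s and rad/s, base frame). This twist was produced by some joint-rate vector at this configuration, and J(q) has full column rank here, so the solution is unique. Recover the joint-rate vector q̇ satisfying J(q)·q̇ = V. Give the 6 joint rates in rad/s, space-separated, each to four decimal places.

0.3780 -0.9310 0.7700 -0.1880 0.0130 -0.6170

o_n = [0.0324, 1.3373, 1.2381]
J₁: ẑ×o_n = [-1.3373, 0.0324, 0.0000], ω = ẑ
J2: z=[0.0000, 0.0000, 1.0000] o=[0.6291, 0.0330, 0.2200] → [-1.3043, -0.5967, 0.0000, 0.0000, 0.0000, 1.0000]
J3: z=[0.7547, 0.6561, 0.0000] o=[0.3470, 0.3575, 0.2200] → [0.6679, -0.7684, 0.9458, 0.7547, 0.6561, 0.0000]
J4: z=[-0.4217, 0.4851, -0.7660] o=[0.1963, 0.5309, 0.4128] → [1.0180, 0.4735, -0.2606, -0.4217, 0.4851, -0.7660]
J5: z=[-0.7744, 0.2467, 0.5826] o=[0.4321, 0.9504, 0.5487] → [-0.0553, 0.3011, -0.2010, -0.7744, 0.2467, 0.5826]
J6: z=[-0.1509, 0.8222, -0.5488] o=[0.4051, 1.0440, 0.6963] → [0.6064, 0.2863, 0.2621, -0.1509, 0.8222, -0.5488]
q̇ = J⁺·V = [0.3780, -0.9310, 0.7700, -0.1880, 0.0130, -0.6170]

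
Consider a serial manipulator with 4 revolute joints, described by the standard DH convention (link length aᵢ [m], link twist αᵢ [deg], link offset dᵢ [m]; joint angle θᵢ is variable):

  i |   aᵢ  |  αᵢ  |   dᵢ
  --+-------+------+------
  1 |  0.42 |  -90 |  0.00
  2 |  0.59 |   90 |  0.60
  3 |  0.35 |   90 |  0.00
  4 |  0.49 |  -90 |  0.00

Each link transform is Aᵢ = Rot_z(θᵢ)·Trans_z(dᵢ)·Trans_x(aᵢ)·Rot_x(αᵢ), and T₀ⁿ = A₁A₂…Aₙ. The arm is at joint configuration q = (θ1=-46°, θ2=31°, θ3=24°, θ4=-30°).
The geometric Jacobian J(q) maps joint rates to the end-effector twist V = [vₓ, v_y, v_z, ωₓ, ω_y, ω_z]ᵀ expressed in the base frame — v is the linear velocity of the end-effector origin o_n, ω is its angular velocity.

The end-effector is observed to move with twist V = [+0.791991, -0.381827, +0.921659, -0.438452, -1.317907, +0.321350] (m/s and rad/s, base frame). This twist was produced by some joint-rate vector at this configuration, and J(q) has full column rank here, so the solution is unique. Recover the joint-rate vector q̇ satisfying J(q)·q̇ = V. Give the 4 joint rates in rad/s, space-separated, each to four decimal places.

-0.2370 -0.6380 0.8100 0.6490

o_n = [1.6348, -0.3757, -0.8782]
J₁: ẑ×o_n = [0.3757, 1.6348, -0.0000], ω = ẑ
J2: z=[0.7193, 0.6947, 0.0000] o=[0.2918, -0.3021, 0.0000] → [-0.6101, 0.6317, -0.9859, 0.7193, 0.6947, 0.0000]
J3: z=[0.3578, -0.3705, 0.8572] o=[1.0747, -0.2491, -0.3039] → [0.3213, 0.6856, 0.1622, 0.3578, -0.3705, 0.8572]
J4: z=[-0.4150, -0.8854, -0.2095] o=[1.3675, -0.3474, -0.4686] → [0.3568, -0.2260, 0.2485, -0.4150, -0.8854, -0.2095]
q̇ = J⁺·V = [-0.2370, -0.6380, 0.8100, 0.6490]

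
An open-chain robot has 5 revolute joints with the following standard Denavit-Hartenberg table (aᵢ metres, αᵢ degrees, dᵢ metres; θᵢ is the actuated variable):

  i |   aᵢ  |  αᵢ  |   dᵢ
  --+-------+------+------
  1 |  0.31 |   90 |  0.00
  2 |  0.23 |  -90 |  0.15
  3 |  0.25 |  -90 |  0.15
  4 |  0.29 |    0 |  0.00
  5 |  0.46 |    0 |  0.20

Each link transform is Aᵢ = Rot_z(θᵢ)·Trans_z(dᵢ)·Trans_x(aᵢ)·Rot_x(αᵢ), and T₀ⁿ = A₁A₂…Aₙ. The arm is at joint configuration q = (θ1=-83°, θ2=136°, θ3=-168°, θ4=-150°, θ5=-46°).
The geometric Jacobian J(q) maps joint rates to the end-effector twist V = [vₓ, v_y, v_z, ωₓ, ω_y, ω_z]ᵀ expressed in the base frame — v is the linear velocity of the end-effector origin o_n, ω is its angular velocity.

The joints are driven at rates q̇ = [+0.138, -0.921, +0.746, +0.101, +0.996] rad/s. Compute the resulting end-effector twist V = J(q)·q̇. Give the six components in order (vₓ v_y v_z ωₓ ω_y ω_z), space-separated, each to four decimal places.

o_n = [-0.2899, 0.2809, 0.3689]
J₁: ẑ×o_n = [-0.2809, -0.2899, 0.0000], ω = ẑ
J2: z=[-0.9925, -0.1219, 0.0000] o=[0.0378, -0.3077, 0.0000] → [-0.0450, 0.3661, -0.6241, -0.9925, -0.1219, 0.0000]
J3: z=[-0.0847, 0.6895, -0.7193] o=[-0.1313, -0.1618, 0.1598] → [0.4626, 0.1318, 0.0719, -0.0847, 0.6895, -0.7193]
J4: z=[-0.9891, 0.0292, 0.1444] o=[-0.1741, -0.2393, -0.1180] → [-0.0609, 0.4649, -0.5111, -0.9891, 0.0292, 0.1444]
J5: z=[-0.9891, 0.0292, 0.1444] o=[-0.1561, 0.0425, -0.0517] → [-0.0221, 0.3966, -0.2319, -0.9891, 0.0292, 0.1444]
V = J·q̇ = [0.3195, 0.1631, 0.3458, -0.2340, 0.6587, -0.2402]

0.3195 0.1631 0.3458 -0.2340 0.6587 -0.2402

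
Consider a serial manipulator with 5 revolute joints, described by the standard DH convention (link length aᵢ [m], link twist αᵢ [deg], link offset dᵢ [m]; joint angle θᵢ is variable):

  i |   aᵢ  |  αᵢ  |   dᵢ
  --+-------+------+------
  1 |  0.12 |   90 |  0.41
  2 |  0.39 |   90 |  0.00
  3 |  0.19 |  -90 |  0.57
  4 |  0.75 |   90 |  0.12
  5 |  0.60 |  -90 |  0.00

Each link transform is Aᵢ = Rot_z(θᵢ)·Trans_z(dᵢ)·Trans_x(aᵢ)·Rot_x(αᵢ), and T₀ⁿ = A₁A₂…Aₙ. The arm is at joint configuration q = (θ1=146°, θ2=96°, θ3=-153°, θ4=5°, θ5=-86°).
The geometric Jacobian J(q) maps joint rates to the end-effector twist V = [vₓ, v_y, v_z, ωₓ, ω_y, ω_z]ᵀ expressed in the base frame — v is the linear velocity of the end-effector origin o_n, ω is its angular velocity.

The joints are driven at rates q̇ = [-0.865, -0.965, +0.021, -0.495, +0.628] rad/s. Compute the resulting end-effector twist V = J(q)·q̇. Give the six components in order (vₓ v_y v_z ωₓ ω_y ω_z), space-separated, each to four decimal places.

o_n = [-0.5832, 0.3717, -0.2332]
J₁: ẑ×o_n = [-0.3717, -0.5832, 0.0000], ω = ẑ
J2: z=[0.5592, 0.8290, 0.0000] o=[-0.0995, 0.0671, 0.4100] → [-0.5332, 0.3597, 0.5713, 0.5592, 0.8290, 0.0000]
J3: z=[-0.8245, 0.5561, 0.1045] o=[-0.0657, 0.0443, 0.7979] → [-0.6076, -0.9042, 0.0179, -0.8245, 0.5561, 0.1045]
J4: z=[-0.4589, -0.7652, 0.4515] o=[-0.5986, 0.2997, 0.6891] → [0.6732, -0.4163, -0.0213, -0.4589, -0.7652, 0.4515]
J5: z=[-0.8502, 0.5257, 0.0269] o=[-0.8471, -0.0708, 0.0744] → [-0.1736, -0.2544, -0.5149, -0.8502, 0.5257, 0.0269]
V = J·q̇ = [0.3810, 0.1847, -0.8638, -0.8637, -0.0794, -1.0694]

0.3810 0.1847 -0.8638 -0.8637 -0.0794 -1.0694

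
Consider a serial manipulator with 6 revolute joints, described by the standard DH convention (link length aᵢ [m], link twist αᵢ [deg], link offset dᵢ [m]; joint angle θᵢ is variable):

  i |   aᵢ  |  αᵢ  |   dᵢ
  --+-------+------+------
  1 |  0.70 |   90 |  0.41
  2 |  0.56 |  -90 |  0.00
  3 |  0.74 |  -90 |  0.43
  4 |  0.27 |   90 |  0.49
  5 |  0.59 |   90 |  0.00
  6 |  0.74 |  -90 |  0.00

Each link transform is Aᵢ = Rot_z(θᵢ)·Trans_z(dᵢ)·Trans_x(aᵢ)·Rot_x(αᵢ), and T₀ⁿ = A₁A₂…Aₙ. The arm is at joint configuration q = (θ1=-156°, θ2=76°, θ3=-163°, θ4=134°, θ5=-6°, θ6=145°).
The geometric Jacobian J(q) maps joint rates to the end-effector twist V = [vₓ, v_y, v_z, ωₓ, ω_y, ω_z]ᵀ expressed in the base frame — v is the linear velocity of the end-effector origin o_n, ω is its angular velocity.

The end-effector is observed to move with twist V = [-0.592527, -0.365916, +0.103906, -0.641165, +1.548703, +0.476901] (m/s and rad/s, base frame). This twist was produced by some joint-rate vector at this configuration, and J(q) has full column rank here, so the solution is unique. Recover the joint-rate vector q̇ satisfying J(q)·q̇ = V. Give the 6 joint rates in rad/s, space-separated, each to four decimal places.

o_n = [-0.9481, 0.3707, 0.2751]
J₁: ẑ×o_n = [-0.3707, -0.9481, 0.0000], ω = ẑ
J2: z=[-0.4067, 0.9135, 0.0000] o=[-0.6395, -0.2847, 0.4100] → [-0.1233, -0.0549, 0.0153, -0.4067, 0.9135, 0.0000]
J3: z=[0.8864, 0.3947, 0.2419] o=[-0.7632, -0.3398, 0.9534] → [-0.4396, 0.5565, 0.7027, 0.8864, 0.3947, 0.2419]
J4: z=[-0.4536, 0.8449, 0.2837] o=[-0.3137, 0.0972, 0.3707] → [-0.1584, -0.2234, 0.4119, -0.4536, 0.8449, 0.2837]
J5: z=[-0.5493, -0.0143, -0.8355] o=[-0.7254, 0.3668, 0.6368] → [0.0085, -0.0127, -0.0054, -0.5493, -0.0143, -0.8355]
J6: z=[0.5245, -0.7843, -0.3313] o=[-1.1093, 0.0008, 0.8954] → [0.6091, 0.2719, 0.3204, 0.5245, -0.7843, -0.3313]
q̇ = J⁺·V = [0.2170, 0.9500, 0.1540, 0.3100, 0.0200, -0.4570]

0.2170 0.9500 0.1540 0.3100 0.0200 -0.4570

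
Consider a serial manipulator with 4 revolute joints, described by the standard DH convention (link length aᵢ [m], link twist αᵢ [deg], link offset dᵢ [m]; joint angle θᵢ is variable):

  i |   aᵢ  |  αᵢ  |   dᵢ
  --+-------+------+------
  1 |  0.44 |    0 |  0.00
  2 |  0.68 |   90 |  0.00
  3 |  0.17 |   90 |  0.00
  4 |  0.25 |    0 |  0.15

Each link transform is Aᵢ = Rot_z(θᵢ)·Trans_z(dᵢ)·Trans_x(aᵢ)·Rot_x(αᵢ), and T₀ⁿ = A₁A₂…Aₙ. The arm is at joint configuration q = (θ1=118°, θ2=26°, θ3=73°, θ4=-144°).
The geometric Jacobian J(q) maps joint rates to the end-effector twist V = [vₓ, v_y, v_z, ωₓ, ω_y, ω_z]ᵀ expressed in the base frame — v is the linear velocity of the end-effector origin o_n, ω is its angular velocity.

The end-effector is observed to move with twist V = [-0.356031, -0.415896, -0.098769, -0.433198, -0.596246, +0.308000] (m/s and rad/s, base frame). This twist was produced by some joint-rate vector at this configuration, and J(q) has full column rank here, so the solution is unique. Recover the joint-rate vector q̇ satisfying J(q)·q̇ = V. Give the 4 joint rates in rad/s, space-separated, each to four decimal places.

0.7460 -0.4380 -0.7370 -0.0000

o_n = [-0.9515, 0.7481, -0.0747]
J₁: ẑ×o_n = [-0.7481, -0.9515, 0.0000], ω = ẑ
J2: z=[0.0000, 0.0000, 1.0000] o=[-0.2066, 0.3885, 0.0000] → [-0.3596, -0.7449, 0.0000, 0.0000, 0.0000, 1.0000]
J3: z=[0.5878, 0.8090, 0.0000] o=[-0.7567, 0.7882, 0.0000] → [-0.0604, 0.0439, 0.1340, 0.5878, 0.8090, 0.0000]
J4: z=[-0.7737, 0.5621, -0.2924] o=[-0.7969, 0.8174, 0.1626] → [-0.1536, -0.1384, 0.1405, -0.7737, 0.5621, -0.2924]
q̇ = J⁺·V = [0.7460, -0.4380, -0.7370, -0.0000]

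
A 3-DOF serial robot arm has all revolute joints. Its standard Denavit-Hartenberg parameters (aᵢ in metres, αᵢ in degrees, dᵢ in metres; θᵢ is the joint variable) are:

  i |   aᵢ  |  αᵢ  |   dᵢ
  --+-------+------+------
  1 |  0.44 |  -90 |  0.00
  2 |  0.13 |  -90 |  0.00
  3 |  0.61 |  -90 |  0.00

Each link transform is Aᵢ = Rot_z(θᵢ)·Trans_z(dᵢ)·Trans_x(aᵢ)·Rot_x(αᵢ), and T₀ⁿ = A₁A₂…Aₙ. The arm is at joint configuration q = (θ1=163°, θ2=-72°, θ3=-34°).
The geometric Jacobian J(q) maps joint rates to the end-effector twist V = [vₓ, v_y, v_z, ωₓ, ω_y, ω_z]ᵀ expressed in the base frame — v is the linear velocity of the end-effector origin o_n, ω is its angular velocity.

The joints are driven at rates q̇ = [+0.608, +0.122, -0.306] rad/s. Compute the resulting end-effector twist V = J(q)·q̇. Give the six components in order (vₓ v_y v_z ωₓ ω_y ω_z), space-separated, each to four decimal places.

0.0003 -0.5665 -0.1232 0.2426 -0.2018 0.7026

o_n = [-0.7084, -0.1401, 0.6046]
J₁: ẑ×o_n = [0.1401, -0.7084, 0.0000], ω = ẑ
J2: z=[-0.2924, -0.9563, 0.0000] o=[-0.4208, 0.1286, 0.0000] → [-0.5782, 0.1768, -0.1964, -0.2924, -0.9563, 0.0000]
J3: z=[-0.9095, 0.2781, -0.3090] o=[-0.4592, 0.1404, 0.1236] → [0.0471, 0.5144, 0.3244, -0.9095, 0.2781, -0.3090]
V = J·q̇ = [0.0003, -0.5665, -0.1232, 0.2426, -0.2018, 0.7026]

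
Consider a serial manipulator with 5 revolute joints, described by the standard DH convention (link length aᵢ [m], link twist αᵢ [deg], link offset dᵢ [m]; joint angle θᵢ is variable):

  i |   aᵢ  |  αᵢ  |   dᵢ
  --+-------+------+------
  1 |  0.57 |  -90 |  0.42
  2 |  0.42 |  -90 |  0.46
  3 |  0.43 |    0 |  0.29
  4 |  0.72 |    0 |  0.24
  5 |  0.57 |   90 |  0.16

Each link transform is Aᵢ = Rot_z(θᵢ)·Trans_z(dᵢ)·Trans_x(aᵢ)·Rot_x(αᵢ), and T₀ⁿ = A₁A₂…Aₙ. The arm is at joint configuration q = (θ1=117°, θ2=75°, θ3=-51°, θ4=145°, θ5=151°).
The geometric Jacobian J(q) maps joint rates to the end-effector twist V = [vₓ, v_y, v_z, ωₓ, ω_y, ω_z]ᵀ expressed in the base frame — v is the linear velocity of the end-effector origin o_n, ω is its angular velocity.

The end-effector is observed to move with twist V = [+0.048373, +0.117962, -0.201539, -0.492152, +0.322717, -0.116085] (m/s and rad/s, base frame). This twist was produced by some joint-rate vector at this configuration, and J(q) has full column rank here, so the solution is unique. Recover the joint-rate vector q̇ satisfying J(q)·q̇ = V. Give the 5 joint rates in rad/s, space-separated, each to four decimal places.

o_n = [-0.5311, -0.2628, -0.1445]
J₁: ẑ×o_n = [0.2628, -0.5311, 0.0000], ω = ẑ
J2: z=[-0.8910, -0.4540, 0.0000] o=[-0.2588, 0.5079, 0.4200] → [0.2563, -0.5029, 0.5631, -0.8910, -0.4540, 0.0000]
J3: z=[0.4385, -0.8606, -0.2588] o=[-0.7180, 0.3959, 0.0143] → [-0.0338, 0.0212, -0.1280, 0.4385, -0.8606, -0.2588]
J4: z=[0.4385, -0.8606, -0.2588] o=[-0.9204, 0.0570, -0.3221] → [-0.2357, -0.1787, 0.1948, 0.4385, -0.8606, -0.2588]
J5: z=[0.4385, -0.8606, -0.2588] o=[-0.1693, 0.1649, -0.3357] → [-0.2753, 0.0098, -0.4990, 0.4385, -0.8606, -0.2588]
q̇ = J⁺·V = [-0.2530, 0.2920, -0.3160, -0.7390, 0.5260]

-0.2530 0.2920 -0.3160 -0.7390 0.5260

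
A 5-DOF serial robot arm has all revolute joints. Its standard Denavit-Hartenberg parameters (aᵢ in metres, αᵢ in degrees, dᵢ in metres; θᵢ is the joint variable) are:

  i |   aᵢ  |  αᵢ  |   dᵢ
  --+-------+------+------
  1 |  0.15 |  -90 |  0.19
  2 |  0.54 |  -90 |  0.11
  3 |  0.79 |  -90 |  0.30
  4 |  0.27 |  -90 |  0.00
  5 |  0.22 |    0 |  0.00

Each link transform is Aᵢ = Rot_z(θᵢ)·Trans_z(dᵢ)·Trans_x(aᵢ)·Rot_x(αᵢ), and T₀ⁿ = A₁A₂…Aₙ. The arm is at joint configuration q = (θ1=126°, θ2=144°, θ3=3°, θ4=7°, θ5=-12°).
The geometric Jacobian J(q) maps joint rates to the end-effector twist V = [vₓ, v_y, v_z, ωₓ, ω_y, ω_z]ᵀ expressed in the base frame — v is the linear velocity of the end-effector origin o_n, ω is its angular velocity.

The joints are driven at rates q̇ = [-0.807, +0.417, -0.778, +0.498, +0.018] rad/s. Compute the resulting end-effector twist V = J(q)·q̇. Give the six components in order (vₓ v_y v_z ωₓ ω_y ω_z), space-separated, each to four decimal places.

o_n = [0.8563, -1.1749, -0.6775]
J₁: ẑ×o_n = [1.1749, 0.8563, -0.0000], ω = ẑ
J2: z=[-0.8090, -0.5878, 0.0000] o=[-0.0882, 0.1214, 0.1900] → [0.5099, -0.7018, 1.6038, -0.8090, -0.5878, 0.0000]
J3: z=[0.3455, -0.4755, 0.8090] o=[0.0796, -0.2967, -0.1274] → [0.9720, 0.8184, 0.0660, 0.3455, -0.4755, 0.8090]
J4: z=[0.7830, 0.6212, 0.0308] o=[0.5919, -0.9314, -0.3484] → [-0.1970, 0.2658, -0.3549, 0.7830, 0.6212, 0.0308]
J5: z=[-0.4059, 0.5479, -0.7315] o=[0.7191, -1.0827, -0.5323] → [-0.1469, -0.1593, -0.0378, -0.4059, 0.5479, -0.7315]
V = J·q̇ = [-1.5924, -1.4910, 0.4401, -0.2235, 0.4441, -1.4343]

-1.5924 -1.4910 0.4401 -0.2235 0.4441 -1.4343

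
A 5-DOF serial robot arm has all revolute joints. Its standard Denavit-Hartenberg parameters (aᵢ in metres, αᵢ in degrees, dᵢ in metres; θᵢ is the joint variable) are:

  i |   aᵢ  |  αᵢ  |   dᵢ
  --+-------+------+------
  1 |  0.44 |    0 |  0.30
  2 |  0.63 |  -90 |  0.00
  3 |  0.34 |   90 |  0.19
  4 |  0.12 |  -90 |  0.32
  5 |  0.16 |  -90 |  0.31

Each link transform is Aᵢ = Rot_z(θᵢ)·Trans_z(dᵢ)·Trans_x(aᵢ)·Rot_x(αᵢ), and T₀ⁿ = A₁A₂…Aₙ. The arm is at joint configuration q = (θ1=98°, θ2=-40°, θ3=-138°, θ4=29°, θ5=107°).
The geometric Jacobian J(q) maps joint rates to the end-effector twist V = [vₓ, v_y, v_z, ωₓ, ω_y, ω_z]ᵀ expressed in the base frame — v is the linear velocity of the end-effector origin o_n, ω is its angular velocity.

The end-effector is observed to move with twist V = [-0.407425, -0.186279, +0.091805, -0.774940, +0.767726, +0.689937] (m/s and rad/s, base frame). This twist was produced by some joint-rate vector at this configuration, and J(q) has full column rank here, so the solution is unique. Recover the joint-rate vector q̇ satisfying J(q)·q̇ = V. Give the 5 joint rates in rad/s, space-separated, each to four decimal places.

o_n = [-0.3077, 0.9785, 0.3457]
J₁: ẑ×o_n = [-0.9785, -0.3077, 0.0000], ω = ẑ
J2: z=[0.0000, 0.0000, 1.0000] o=[-0.0612, 0.4357, 0.3000] → [-0.5428, -0.2465, 0.0000, 0.0000, 0.0000, 1.0000]
J3: z=[-0.8480, 0.5299, 0.0000] o=[0.2726, 0.9700, 0.3000] → [0.0242, 0.0387, 0.3003, -0.8480, 0.5299, 0.0000]
J4: z=[-0.3546, -0.5675, -0.7431] o=[-0.0224, 0.8564, 0.5275] → [0.1939, 0.1475, -0.2052, -0.3546, -0.5675, -0.7431]
J5: z=[-0.5508, 0.7690, -0.3244] o=[-0.2265, 0.6395, 0.3599] → [0.0990, 0.0185, -0.1243, -0.5508, 0.7690, -0.3244]
q̇ = J⁺·V = [0.0140, 0.8480, 0.5340, -0.0330, 0.6060]

0.0140 0.8480 0.5340 -0.0330 0.6060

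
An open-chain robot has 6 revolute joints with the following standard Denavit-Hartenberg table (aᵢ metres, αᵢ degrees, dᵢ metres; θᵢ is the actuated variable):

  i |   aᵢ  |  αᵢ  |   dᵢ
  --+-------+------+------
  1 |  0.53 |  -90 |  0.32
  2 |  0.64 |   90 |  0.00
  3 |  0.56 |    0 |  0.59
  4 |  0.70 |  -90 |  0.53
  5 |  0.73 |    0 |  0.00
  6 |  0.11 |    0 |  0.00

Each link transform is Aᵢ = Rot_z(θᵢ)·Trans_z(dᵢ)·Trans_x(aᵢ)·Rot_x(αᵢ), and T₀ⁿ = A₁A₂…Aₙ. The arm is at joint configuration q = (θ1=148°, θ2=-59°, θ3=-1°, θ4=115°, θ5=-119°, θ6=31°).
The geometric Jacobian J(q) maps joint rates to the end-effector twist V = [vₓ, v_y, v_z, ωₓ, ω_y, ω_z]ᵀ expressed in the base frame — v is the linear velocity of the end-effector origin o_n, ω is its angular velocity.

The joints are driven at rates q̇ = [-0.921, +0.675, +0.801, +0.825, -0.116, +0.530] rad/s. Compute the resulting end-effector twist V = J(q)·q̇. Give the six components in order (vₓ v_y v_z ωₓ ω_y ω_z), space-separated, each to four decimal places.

o_n = [0.2826, -0.5420, 2.1888]
J₁: ẑ×o_n = [0.5420, 0.2826, -0.0000], ω = ẑ
J2: z=[-0.5299, -0.8480, 0.0000] o=[-0.4495, 0.2809, 0.3200] → [-1.5849, 0.9903, 1.0568, -0.5299, -0.8480, 0.0000]
J3: z=[0.7269, -0.4542, 0.5150] o=[-0.7290, 0.4555, 0.8686] → [-0.0859, -0.4387, -0.2656, 0.7269, -0.4542, 0.5150]
J4: z=[0.7269, -0.4542, 0.5150] o=[-0.5395, 0.3486, 1.6524] → [0.2150, 0.0335, -0.2740, 0.7269, -0.4542, 0.5150]
J5: z=[0.6146, 0.0956, -0.7831] o=[-0.3687, -0.5121, 1.6813] → [0.0251, -0.8219, -0.0806, 0.6146, 0.0956, -0.7831]
J6: z=[0.6146, 0.0956, -0.7831] o=[0.2038, -0.4887, 2.1335] → [-0.0365, -0.0956, -0.0403, 0.6146, 0.0956, -0.7831]
V = J·q̇ = [-1.4826, 0.1291, 0.2625, 1.0787, -1.2714, -0.4077]

-1.4826 0.1291 0.2625 1.0787 -1.2714 -0.4077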